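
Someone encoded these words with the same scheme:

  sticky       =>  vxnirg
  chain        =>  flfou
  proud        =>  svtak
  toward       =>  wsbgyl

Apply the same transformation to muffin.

pyklpv

In sticky: s→v is +3, t→x is +4, i→n is +5, c→i is +6 — the shift increases by 1 each position. The shift increases by 1 at each position, starting from +3: 3, 4, 5, ….
Applying it to muffin: m+3=p, u+4=y, f+5=k, f+6=l, i+7=p, n+8=v.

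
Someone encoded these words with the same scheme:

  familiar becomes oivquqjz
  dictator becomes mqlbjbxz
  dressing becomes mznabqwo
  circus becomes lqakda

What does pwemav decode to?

Shifts by position in familiar: pos 0: f→o (+9), pos 1: a→i (+8), pos 2: m→v (+9), pos 3: i→q (+8) — repeating every 2. The shifts repeat in a cycle of length 2: positions 0,1,… shift by +9, +8, then the pattern repeats.
Undoing it on pwemav: p−9=g, w−8=o, e−9=v, m−8=e, a−9=r, v−8=n.

govern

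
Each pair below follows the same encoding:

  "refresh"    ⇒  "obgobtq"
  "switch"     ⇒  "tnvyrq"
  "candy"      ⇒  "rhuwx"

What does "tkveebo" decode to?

slipper

r(17)→o(14) and e(4)→b(1) fit y≡5x+7 (mod 26); the inverse of 5 mod 26 is 21. This is an affine cipher: with a=0,…,z=25, each position x becomes (5x+7) mod 26.
Decoding tkveebo: t(19)→21·(19−7)≡18=s; k(10)→21·(10−7)≡11=l; v(21)→21·(21−7)≡8=i; e(4)→21·(4−7)≡15=p; e(4)→21·(4−7)≡15=p; b(1)→21·(1−7)≡4=e; o(14)→21·(14−7)≡17=r (all mod 26).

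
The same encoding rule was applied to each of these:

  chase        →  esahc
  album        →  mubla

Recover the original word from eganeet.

The output letters match the input read backwards: chase reversed is esahc. It's just the letters in reverse order.
Reversing it on eganeet: then reverse → teenage.

teenage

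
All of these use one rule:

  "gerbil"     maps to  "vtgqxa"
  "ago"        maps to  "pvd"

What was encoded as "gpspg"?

Every letter moves 15 places later in the alphabet, wrapping around z→a.
Decoding gpspg: g−15=r, p−15=a, s−15=d, p−15=a, g−15=r.

radar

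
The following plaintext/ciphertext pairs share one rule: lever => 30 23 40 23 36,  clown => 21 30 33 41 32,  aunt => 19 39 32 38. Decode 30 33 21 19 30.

local

l is letter #12 and maps to 30: an offset of 18. Each letter is replaced by its alphabet position (a=1..z=26) + 18.
Undoing it on 30 33 21 19 30: 30→(30−18)÷1=12=l, 33→(33−18)÷1=15=o, 21→(21−18)÷1=3=c, 19→(19−18)÷1=1=a, 30→(30−18)÷1=12=l.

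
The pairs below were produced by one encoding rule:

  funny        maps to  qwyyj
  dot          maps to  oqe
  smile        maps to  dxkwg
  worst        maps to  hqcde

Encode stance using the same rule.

decyng

Vowels shift forward by 2 and consonants shift forward by 11.
Applying it to stance: s(cons)+11=d, t(cons)+11=e, a(vowel)+2=c, n(cons)+11=y, c(cons)+11=n, e(vowel)+2=g.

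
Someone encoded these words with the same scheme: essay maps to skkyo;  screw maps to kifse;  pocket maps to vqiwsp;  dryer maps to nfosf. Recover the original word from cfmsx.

grief

This is an affine cipher: with a=0,…,z=25, each position x becomes (5x+24) mod 26.
Reversing it on cfmsx: c(2)→21·(2−24)≡6=g; f(5)→21·(5−24)≡17=r; m(12)→21·(12−24)≡8=i; s(18)→21·(18−24)≡4=e; x(23)→21·(23−24)≡5=f (all mod 26).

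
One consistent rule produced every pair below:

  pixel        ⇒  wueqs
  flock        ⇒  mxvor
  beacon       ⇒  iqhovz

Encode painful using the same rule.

wmpzmgs

A repeating key of period 2 is used — shifts +7, +12 over and over.
For painful: p+7=w, a+12=m, i+7=p, n+12=z, f+7=m, u+12=g, l+7=s.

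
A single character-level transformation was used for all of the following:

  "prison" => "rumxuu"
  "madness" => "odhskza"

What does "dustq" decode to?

brook

In prison: p→r is +2, r→u is +3, i→m is +4, s→x is +5 — the shift increases by 1 each position. The shift increases by 1 at each position, starting from +2: 2, 3, 4, ….
Undoing it on dustq: d−2=b, u−3=r, s−4=o, t−5=o, q−6=k.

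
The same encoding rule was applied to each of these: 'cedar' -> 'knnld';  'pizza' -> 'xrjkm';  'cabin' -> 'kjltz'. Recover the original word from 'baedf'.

Letter i (0-indexed) is shifted by i+8, so successive shifts are 8, 9, 10, ….
Decoding baedf: b−8=t, a−9=r, e−10=u, d−11=s, f−12=t.

trust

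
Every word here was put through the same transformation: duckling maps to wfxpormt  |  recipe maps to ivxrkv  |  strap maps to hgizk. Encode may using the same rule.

nzb

Each pair mirrors across the alphabet (d↔w, u↔f, c↔x): positions sum to 25. Letters are reflected about the middle of the alphabet (position → 25−position): Atbash.
Applying it to may: m↔n, a↔z, y↔b.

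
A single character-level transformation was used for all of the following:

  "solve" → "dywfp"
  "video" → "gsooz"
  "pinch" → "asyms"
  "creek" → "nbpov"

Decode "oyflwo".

double

It's a Vigenère-style cipher with numeric key [11,10]: position i shifts by key[i mod 2].
Undoing it on oyflwo: o−11=d, y−10=o, f−11=u, l−10=b, w−11=l, o−10=e.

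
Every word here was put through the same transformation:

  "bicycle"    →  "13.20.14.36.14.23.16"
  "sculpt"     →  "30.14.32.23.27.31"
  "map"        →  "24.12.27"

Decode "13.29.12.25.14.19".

branch

b is letter #2 and maps to 13: an offset of 11. The number is (letter's place in the alphabet, a=1) + 11.
Decoding 13.29.12.25.14.19: 13→(13−11)÷1=2=b, 29→(29−11)÷1=18=r, 12→(12−11)÷1=1=a, 25→(25−11)÷1=14=n, 14→(14−11)÷1=3=c, 19→(19−11)÷1=8=h.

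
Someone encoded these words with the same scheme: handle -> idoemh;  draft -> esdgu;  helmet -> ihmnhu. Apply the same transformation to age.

dhh

The shift depends on letter class: consonant h→i is +1, but vowel a→d is +3. Two shifts are in play — +3 for a/e/i/o/u, +1 for every other letter.
Applying it to age: a(vowel)+3=d, g(cons)+1=h, e(vowel)+3=h.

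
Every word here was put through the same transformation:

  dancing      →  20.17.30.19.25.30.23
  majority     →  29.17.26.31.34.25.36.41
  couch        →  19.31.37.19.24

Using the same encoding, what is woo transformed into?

d is letter #4 and maps to 20: an offset of 16. Each letter is replaced by its alphabet position (a=1..z=26) + 16.
On woo: w=23→39, o=15→31, o=15→31.

39.31.31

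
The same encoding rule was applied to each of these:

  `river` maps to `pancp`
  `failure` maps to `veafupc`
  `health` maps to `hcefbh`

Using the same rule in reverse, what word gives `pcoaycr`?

regimen

r(17)→p(15) and i(8)→a(0) fit y≡19x+4 (mod 26); the inverse of 19 mod 26 is 11. Each letter's alphabet position (a=0..z=25) is mapped through 19·x+4 mod 26 — an affine cipher.
Reversing it on pcoaycr: p(15)→11·(15−4)≡17=r; c(2)→11·(2−4)≡4=e; o(14)→11·(14−4)≡6=g; a(0)→11·(0−4)≡8=i; y(24)→11·(24−4)≡12=m; c(2)→11·(2−4)≡4=e; r(17)→11·(17−4)≡13=n (all mod 26).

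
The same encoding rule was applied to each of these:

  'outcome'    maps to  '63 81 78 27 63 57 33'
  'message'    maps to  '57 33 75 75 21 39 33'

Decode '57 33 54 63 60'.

o(#15)→63 and u(#21)→81: differences scale by 3, so n = 3·pos + 18. With a=1..z=26, the number is 3·pos + 18.
Reversing it on 57 33 54 63 60: 57→(57−18)÷3=13=m, 33→(33−18)÷3=5=e, 54→(54−18)÷3=12=l, 63→(63−18)÷3=15=o, 60→(60−18)÷3=14=n.

melon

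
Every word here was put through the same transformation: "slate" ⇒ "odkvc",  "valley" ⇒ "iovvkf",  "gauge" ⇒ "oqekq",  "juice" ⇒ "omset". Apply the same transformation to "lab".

lkv

The output letters match the input read backwards, each shifted +10: slate reversed is etals. Read the word backwards and shift each letter +10.
Applying it to lab: reverse → bal; then shift: b+10=l, a+10=k, l+10=v.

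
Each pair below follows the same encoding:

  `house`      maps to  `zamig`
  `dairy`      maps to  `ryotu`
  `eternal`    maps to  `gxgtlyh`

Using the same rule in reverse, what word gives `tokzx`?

right

h(7)→z(25) and o(14)→a(0) fit y≡15x+24 (mod 26); the inverse of 15 mod 26 is 7. Each letter's alphabet position (a=0..z=25) is mapped through 15·x+24 mod 26 — an affine cipher.
Decoding tokzx: t(19)→7·(19−24)≡17=r; o(14)→7·(14−24)≡8=i; k(10)→7·(10−24)≡6=g; z(25)→7·(25−24)≡7=h; x(23)→7·(23−24)≡19=t (all mod 26).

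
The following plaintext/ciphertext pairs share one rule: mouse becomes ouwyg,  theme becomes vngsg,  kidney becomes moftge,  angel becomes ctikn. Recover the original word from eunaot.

A repeating key of period 2 is used — shifts +2, +6 over and over.
Undoing it on eunaot: e−2=c, u−6=o, n−2=l, a−6=u, o−2=m, t−6=n.

column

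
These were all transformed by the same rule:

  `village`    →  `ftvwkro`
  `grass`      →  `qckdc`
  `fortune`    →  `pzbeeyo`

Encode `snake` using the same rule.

cykvo

It's a Vigenère-style cipher with numeric key [10,11]: position i shifts by key[i mod 2].
On snake: s+10=c, n+11=y, a+10=k, k+11=v, e+10=o.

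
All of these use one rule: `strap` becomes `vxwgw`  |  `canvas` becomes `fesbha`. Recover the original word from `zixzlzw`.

In strap: s→v is +3, t→x is +4, r→w is +5, a→g is +6 — the shift increases by 1 each position. Letter i (0-indexed) is shifted by i+3, so successive shifts are 3, 4, 5, ….
Undoing it on zixzlzw: z−3=w, i−4=e, x−5=s, z−6=t, l−7=e, z−8=r, w−9=n.

western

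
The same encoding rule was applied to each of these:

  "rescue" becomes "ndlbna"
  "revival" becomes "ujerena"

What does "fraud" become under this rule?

mdjao

The output letters match the input read backwards, each shifted +9: rescue reversed is eucser. Read the word backwards and shift each letter +9.
For fraud: reverse → duarf; then shift: d+9=m, u+9=d, a+9=j, r+9=a, f+9=o.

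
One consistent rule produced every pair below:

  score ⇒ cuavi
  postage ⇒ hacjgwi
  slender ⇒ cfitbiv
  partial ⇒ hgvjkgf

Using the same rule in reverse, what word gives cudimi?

scheme

This is an affine cipher: with a=0,…,z=25, each position x becomes (7x+6) mod 26.
Undoing it on cudimi: c(2)→15·(2−6)≡18=s; u(20)→15·(20−6)≡2=c; d(3)→15·(3−6)≡7=h; i(8)→15·(8−6)≡4=e; m(12)→15·(12−6)≡12=m; i(8)→15·(8−6)≡4=e (all mod 26).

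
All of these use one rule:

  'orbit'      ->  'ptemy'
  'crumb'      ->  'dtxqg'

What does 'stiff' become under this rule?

In orbit: o→p is +1, r→t is +2, b→e is +3, i→m is +4 — the shift increases by 1 each position. Letter i (0-indexed) is shifted by i+1, so successive shifts are 1, 2, 3, ….
For stiff: s+1=t, t+2=v, i+3=l, f+4=j, f+5=k.

tvljk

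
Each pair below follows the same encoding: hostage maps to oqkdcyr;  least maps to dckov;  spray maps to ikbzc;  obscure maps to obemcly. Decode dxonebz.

prudent

The output letters match the input read backwards, each shifted +10: hostage reversed is egatsoh. Read the word backwards and shift each letter +10.
Undoing it on dxonebz: shift back: d−10=t, x−10=n, o−10=e, n−10=d, e−10=u, b−10=r, z−10=p → tnedurp; then reverse → prudent.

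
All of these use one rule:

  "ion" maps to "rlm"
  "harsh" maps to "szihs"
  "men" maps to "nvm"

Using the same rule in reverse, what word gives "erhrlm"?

vision

This is the alphabet-reversal cipher (Atbash): a becomes z, b becomes y, etc.
Reversing it on erhrlm: e↔v, r↔i, h↔s, r↔i, l↔o, m↔n.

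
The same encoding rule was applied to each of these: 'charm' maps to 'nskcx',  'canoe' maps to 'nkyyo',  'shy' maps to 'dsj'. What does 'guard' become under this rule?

The shift depends on letter class: consonant c→n is +11, but vowel a→k is +10. Two shifts are in play — +10 for a/e/i/o/u, +11 for every other letter.
For guard: g(cons)+11=r, u(vowel)+10=e, a(vowel)+10=k, r(cons)+11=c, d(cons)+11=o.

rekco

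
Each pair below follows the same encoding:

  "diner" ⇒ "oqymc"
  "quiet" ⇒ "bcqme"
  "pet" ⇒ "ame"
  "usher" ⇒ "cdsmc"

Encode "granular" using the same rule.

The shift depends on letter class: consonant d→o is +11, but vowel i→q is +8. Two shifts are in play — +8 for a/e/i/o/u, +11 for every other letter.
Applying it to granular: g(cons)+11=r, r(cons)+11=c, a(vowel)+8=i, n(cons)+11=y, u(vowel)+8=c, l(cons)+11=w, a(vowel)+8=i, r(cons)+11=c.

rciycwic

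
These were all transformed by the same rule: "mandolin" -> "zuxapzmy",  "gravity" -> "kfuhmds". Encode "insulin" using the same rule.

zuxgezu

The output letters match the input read backwards, each shifted +12: mandolin reversed is nilodnam. Read the word backwards and shift each letter +12.
Applying it to insulin: reverse → nilusni; then shift: n+12=z, i+12=u, l+12=x, u+12=g, s+12=e, n+12=z, i+12=u.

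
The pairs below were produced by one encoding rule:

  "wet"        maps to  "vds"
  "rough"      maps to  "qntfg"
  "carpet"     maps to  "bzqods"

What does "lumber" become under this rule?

Compare letters: w→v is +25, e→d is +25, t→s is +25 — a constant shift. Each letter is shifted forward by 25 in the alphabet (a Caesar shift of +25).
On lumber: l+25=k, u+25=t, m+25=l, b+25=a, e+25=d, r+25=q.

ktladq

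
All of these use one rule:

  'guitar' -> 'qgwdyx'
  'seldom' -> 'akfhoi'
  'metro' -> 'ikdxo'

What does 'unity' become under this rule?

glwds

g(6)→q(16) and u(20)→g(6) fit y≡3x+24 (mod 26); the inverse of 3 mod 26 is 9. This is an affine cipher: with a=0,…,z=25, each position x becomes (3x+24) mod 26.
On unity: u(20)→3·20+24≡6=g; n(13)→3·13+24≡11=l; i(8)→3·8+24≡22=w; t(19)→3·19+24≡3=d; y(24)→3·24+24≡18=s (all mod 26).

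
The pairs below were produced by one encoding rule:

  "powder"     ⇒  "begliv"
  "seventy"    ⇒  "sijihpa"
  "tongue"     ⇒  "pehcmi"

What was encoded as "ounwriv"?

This is an affine cipher: with a=0,…,z=25, each position x becomes (23x+20) mod 26.
Undoing it on ounwriv: o(14)→17·(14−20)≡2=c; u(20)→17·(20−20)≡0=a; n(13)→17·(13−20)≡11=l; w(22)→17·(22−20)≡8=i; r(17)→17·(17−20)≡1=b; i(8)→17·(8−20)≡4=e; v(21)→17·(21−20)≡17=r (all mod 26).

caliber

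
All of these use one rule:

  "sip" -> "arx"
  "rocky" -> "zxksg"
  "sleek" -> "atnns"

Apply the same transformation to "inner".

The rule splits by letter class: vowels +9, consonants +8.
For inner: i(vowel)+9=r, n(cons)+8=v, n(cons)+8=v, e(vowel)+9=n, r(cons)+8=z.

rvvnz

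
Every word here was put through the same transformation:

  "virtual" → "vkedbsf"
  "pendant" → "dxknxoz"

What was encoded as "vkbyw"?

The word is reversed, then every letter is shifted forward by 10.
Reversing it on vkbyw: shift back: v−10=l, k−10=a, b−10=r, y−10=o, w−10=m → larom; then reverse → moral.

moral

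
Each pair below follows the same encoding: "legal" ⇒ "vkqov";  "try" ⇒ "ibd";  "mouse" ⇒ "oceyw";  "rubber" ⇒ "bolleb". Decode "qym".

cog

Two steps: reverse the string, then apply a Caesar shift of +10.
Decoding qym: shift back: q−10=g, y−10=o, m−10=c → goc; then reverse → cog.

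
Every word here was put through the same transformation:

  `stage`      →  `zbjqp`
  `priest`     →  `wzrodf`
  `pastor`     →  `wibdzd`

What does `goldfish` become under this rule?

nwunqufv

Letter i (0-indexed) is shifted by i+7, so successive shifts are 7, 8, 9, ….
For goldfish: g+7=n, o+8=w, l+9=u, d+10=n, f+11=q, i+12=u, s+13=f, h+14=v.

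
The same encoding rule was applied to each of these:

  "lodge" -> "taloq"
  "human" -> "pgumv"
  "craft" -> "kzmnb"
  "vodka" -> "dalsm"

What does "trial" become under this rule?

bzumt

The shift depends on letter class: consonant l→t is +8, but vowel o→a is +12. Two shifts are in play — +12 for a/e/i/o/u, +8 for every other letter.
On trial: t(cons)+8=b, r(cons)+8=z, i(vowel)+12=u, a(vowel)+12=m, l(cons)+8=t.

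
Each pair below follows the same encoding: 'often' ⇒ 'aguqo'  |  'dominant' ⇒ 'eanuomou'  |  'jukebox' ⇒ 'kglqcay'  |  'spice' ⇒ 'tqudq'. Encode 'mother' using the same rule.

nauiqs

The shift depends on letter class: consonant f→g is +1, but vowel o→a is +12. Two shifts are in play — +12 for a/e/i/o/u, +1 for every other letter.
Applying it to mother: m(cons)+1=n, o(vowel)+12=a, t(cons)+1=u, h(cons)+1=i, e(vowel)+12=q, r(cons)+1=s.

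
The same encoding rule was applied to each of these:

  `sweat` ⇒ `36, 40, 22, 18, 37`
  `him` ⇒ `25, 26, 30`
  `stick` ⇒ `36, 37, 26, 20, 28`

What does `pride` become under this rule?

33, 35, 26, 21, 22

Each letter is replaced by its alphabet position (a=1..z=26) + 17.
For pride: p=16→33, r=18→35, i=9→26, d=4→21, e=5→22.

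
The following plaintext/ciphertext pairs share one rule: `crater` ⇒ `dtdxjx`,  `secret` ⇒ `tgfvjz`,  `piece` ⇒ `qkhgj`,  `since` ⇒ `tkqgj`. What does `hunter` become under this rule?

In crater: c→d is +1, r→t is +2, a→d is +3, t→x is +4 — the shift increases by 1 each position. Letter i (0-indexed) is shifted by i+1, so successive shifts are 1, 2, 3, ….
For hunter: h+1=i, u+2=w, n+3=q, t+4=x, e+5=j, r+6=x.

iwqxjx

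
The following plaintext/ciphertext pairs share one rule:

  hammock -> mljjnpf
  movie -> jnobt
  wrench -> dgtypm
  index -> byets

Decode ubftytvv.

likeness

h(7)→m(12) and a(0)→l(11) fit y≡15x+11 (mod 26); the inverse of 15 mod 26 is 7. Treating letters as 0–25, the rule is x ↦ 15x + 11 (mod 26).
Reversing it on ubftytvv: u(20)→7·(20−11)≡11=l; b(1)→7·(1−11)≡8=i; f(5)→7·(5−11)≡10=k; t(19)→7·(19−11)≡4=e; y(24)→7·(24−11)≡13=n; t(19)→7·(19−11)≡4=e; v(21)→7·(21−11)≡18=s; v(21)→7·(21−11)≡18=s (all mod 26).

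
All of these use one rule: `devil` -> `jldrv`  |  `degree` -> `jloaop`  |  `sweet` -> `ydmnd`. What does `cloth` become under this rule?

iswcr

Each letter shifts forward by (position + 6), i.e. 6, 7, 8, … — the shift grows by one for each successive letter.
Applying it to cloth: c+6=i, l+7=s, o+8=w, t+9=c, h+10=r.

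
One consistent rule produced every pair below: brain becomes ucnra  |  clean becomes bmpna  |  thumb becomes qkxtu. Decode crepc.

b(1)→u(20) and r(17)→c(2) fit y≡7x+13 (mod 26); the inverse of 7 mod 26 is 15. Treating letters as 0–25, the rule is x ↦ 7x + 13 (mod 26).
Undoing it on crepc: c(2)→15·(2−13)≡17=r; r(17)→15·(17−13)≡8=i; e(4)→15·(4−13)≡21=v; p(15)→15·(15−13)≡4=e; c(2)→15·(2−13)≡17=r (all mod 26).

river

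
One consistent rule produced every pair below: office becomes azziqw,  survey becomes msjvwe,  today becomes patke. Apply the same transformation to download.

o(14)→a(0) and f(5)→z(25) fit y≡3x+10 (mod 26); the inverse of 3 mod 26 is 9. This is an affine cipher: with a=0,…,z=25, each position x becomes (3x+10) mod 26.
Applying it to download: d(3)→3·3+10≡19=t; o(14)→3·14+10≡0=a; w(22)→3·22+10≡24=y; n(13)→3·13+10≡23=x; l(11)→3·11+10≡17=r; o(14)→3·14+10≡0=a; a(0)→3·0+10≡10=k; d(3)→3·3+10≡19=t (all mod 26).

tayxrakt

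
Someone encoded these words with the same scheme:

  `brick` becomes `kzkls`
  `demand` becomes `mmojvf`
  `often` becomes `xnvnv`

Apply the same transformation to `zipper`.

Shifts by position in brick: pos 0: b→k (+9), pos 1: r→z (+8), pos 2: i→k (+2), pos 3: c→l (+9), pos 4: k→s (+8) — repeating every 3. The shifts repeat in a cycle of length 3: positions 0,1,… shift by +9, +8, +2, then the pattern repeats.
On zipper: z+9=i, i+8=q, p+2=r, p+9=y, e+8=m, r+2=t.

iqrymt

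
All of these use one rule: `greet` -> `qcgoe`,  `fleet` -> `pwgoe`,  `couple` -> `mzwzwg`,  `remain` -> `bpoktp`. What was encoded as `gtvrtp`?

within

Shifts by position in greet: pos 0: g→q (+10), pos 1: r→c (+11), pos 2: e→g (+2), pos 3: e→o (+10), pos 4: t→e (+11) — repeating every 3. The shifts repeat in a cycle of length 3: positions 0,1,… shift by +10, +11, +2, then the pattern repeats.
Reversing it on gtvrtp: g−10=w, t−11=i, v−2=t, r−10=h, t−11=i, p−2=n.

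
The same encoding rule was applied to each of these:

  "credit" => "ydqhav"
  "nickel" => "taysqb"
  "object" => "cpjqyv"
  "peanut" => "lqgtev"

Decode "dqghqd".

Each letter's alphabet position (a=0..z=25) is mapped through 9·x+6 mod 26 — an affine cipher.
Reversing it on dqghqd: d(3)→3·(3−6)≡17=r; q(16)→3·(16−6)≡4=e; g(6)→3·(6−6)≡0=a; h(7)→3·(7−6)≡3=d; q(16)→3·(16−6)≡4=e; d(3)→3·(3−6)≡17=r (all mod 26).

reader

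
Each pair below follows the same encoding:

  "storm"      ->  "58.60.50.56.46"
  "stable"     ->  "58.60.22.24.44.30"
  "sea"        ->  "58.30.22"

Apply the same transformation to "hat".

36.22.60

Each letter becomes 2×(its alphabet position, a=1..z=26) + 20.
On hat: h=8→36, a=1→22, t=20→60.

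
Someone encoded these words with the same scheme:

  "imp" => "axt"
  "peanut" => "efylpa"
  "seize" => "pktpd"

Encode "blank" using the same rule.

The output letters match the input read backwards, each shifted +11: imp reversed is pmi. Two steps: reverse the string, then apply a Caesar shift of +11.
On blank: reverse → knalb; then shift: k+11=v, n+11=y, a+11=l, l+11=w, b+11=m.

vylwm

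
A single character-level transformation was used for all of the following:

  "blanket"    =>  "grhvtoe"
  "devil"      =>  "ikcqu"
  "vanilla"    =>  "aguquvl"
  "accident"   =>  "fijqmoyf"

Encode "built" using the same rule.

In blanket: b→g is +5, l→r is +6, a→h is +7, n→v is +8 — the shift increases by 1 each position. The shift increases by 1 at each position, starting from +5: 5, 6, 7, ….
Applying it to built: b+5=g, u+6=a, i+7=p, l+8=t, t+9=c.

gaptc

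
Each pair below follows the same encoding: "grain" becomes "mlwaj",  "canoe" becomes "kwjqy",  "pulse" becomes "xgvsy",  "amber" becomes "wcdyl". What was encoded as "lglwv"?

g(6)→m(12) and r(17)→l(11) fit y≡7x+22 (mod 26); the inverse of 7 mod 26 is 15. Treating letters as 0–25, the rule is x ↦ 7x + 22 (mod 26).
Undoing it on lglwv: l(11)→15·(11−22)≡17=r; g(6)→15·(6−22)≡20=u; l(11)→15·(11−22)≡17=r; w(22)→15·(22−22)≡0=a; v(21)→15·(21−22)≡11=l (all mod 26).

rural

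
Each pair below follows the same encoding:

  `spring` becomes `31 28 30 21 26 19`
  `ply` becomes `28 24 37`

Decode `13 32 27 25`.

atom

Letters become their 1-based position plus 12 (so a→13, b→14, …).
Decoding 13 32 27 25: 13→(13−12)÷1=1=a, 32→(32−12)÷1=20=t, 27→(27−12)÷1=15=o, 25→(25−12)÷1=13=m.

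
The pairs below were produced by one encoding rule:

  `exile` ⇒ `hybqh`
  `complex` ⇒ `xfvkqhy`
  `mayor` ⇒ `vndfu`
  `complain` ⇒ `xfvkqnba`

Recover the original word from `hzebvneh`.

This is an affine cipher: with a=0,…,z=25, each position x becomes (5x+13) mod 26.
Decoding hzebvneh: h(7)→21·(7−13)≡4=e; z(25)→21·(25−13)≡18=s; e(4)→21·(4−13)≡19=t; b(1)→21·(1−13)≡8=i; v(21)→21·(21−13)≡12=m; n(13)→21·(13−13)≡0=a; e(4)→21·(4−13)≡19=t; h(7)→21·(7−13)≡4=e (all mod 26).

estimate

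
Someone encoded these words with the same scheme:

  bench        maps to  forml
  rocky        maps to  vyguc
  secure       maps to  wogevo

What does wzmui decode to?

Shifts by position in bench: pos 0: b→f (+4), pos 1: e→o (+10), pos 2: n→r (+4), pos 3: c→m (+10) — repeating every 2. A repeating key of period 2 is used — shifts +4, +10 over and over.
Decoding wzmui: w−4=s, z−10=p, m−4=i, u−10=k, i−4=e.

spike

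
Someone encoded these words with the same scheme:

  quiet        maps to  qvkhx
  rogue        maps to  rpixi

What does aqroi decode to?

apple

Each letter shifts forward by its position index (0, 1, 2, …) — the shift grows by one for each successive letter.
Reversing it on aqroi: a−0=a, q−1=p, r−2=p, o−3=l, i−4=e.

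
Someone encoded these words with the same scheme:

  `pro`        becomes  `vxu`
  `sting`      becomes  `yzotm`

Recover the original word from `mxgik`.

Every letter moves 6 places later in the alphabet, wrapping around z→a.
Reversing it on mxgik: m−6=g, x−6=r, g−6=a, i−6=c, k−6=e.

grace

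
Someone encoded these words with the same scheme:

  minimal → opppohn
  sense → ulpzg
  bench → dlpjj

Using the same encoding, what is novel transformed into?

A repeating key of period 2 is used — shifts +2, +7 over and over.
On novel: n+2=p, o+7=v, v+2=x, e+7=l, l+2=n.

pvxln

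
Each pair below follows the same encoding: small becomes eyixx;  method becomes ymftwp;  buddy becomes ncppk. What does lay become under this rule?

The shift depends on letter class: consonant s→e is +12, but vowel a→i is +8. Two shifts are in play — +8 for a/e/i/o/u, +12 for every other letter.
Applying it to lay: l(cons)+12=x, a(vowel)+8=i, y(cons)+12=k.

xik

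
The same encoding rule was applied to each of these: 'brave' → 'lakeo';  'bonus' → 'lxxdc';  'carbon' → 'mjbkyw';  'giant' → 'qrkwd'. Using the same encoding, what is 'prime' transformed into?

zasvo

Shifts by position in brave: pos 0: b→l (+10), pos 1: r→a (+9), pos 2: a→k (+10), pos 3: v→e (+9) — repeating every 2. It's a Vigenère-style cipher with numeric key [10,9]: position i shifts by key[i mod 2].
Applying it to prime: p+10=z, r+9=a, i+10=s, m+9=v, e+10=o.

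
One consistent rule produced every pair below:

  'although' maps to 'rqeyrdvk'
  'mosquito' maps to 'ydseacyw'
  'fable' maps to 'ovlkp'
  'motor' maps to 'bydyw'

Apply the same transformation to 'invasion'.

xysckfxs

The output letters match the input read backwards, each shifted +10: although reversed is hguohtla. Two steps: reverse the string, then apply a Caesar shift of +10.
For invasion: reverse → noisavni; then shift: n+10=x, o+10=y, i+10=s, s+10=c, a+10=k, v+10=f, n+10=x, i+10=s.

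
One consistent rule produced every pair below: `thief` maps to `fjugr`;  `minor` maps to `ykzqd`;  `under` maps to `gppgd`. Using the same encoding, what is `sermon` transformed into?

Shifts by position in thief: pos 0: t→f (+12), pos 1: h→j (+2), pos 2: i→u (+12), pos 3: e→g (+2) — repeating every 2. It's a Vigenère-style cipher with numeric key [12,2]: position i shifts by key[i mod 2].
On sermon: s+12=e, e+2=g, r+12=d, m+2=o, o+12=a, n+2=p.

egdoap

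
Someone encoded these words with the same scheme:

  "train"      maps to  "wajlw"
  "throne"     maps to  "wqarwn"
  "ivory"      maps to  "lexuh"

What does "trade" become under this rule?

It's a Vigenère-style cipher with numeric key [3,9,9]: position i shifts by key[i mod 3].
On trade: t+3=w, r+9=a, a+9=j, d+3=g, e+9=n.

wajgn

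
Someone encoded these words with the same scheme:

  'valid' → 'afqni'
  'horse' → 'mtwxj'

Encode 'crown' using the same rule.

Compare letters: v→a is +5, a→f is +5, l→q is +5 — a constant shift. Each letter is shifted forward by 5 in the alphabet (a Caesar shift of +5).
Applying it to crown: c+5=h, r+5=w, o+5=t, w+5=b, n+5=s.

hwtbs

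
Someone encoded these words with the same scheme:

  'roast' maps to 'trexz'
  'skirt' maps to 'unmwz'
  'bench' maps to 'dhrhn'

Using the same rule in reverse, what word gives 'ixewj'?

In roast: r→t is +2, o→r is +3, a→e is +4, s→x is +5 — the shift increases by 1 each position. Letter i (0-indexed) is shifted by i+2, so successive shifts are 2, 3, 4, ….
Reversing it on ixewj: i−2=g, x−3=u, e−4=a, w−5=r, j−6=d.

guard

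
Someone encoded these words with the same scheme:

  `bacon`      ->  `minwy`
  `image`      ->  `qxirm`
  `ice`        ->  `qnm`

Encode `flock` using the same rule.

The shift depends on letter class: consonant b→m is +11, but vowel a→i is +8. Vowels shift forward by 8 and consonants shift forward by 11.
On flock: f(cons)+11=q, l(cons)+11=w, o(vowel)+8=w, c(cons)+11=n, k(cons)+11=v.

qwwnv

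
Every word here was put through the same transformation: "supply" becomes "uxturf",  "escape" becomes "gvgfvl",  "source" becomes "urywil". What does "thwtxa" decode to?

In supply: s→u is +2, u→x is +3, p→t is +4, p→u is +5 — the shift increases by 1 each position. Each letter shifts forward by (position + 2), i.e. 2, 3, 4, … — the shift grows by one for each successive letter.
Undoing it on thwtxa: t−2=r, h−3=e, w−4=s, t−5=o, x−6=r, a−7=t.

resort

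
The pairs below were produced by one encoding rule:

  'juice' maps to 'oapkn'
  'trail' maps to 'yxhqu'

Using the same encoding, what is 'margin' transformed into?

rgyorx

Each letter shifts forward by (position + 5), i.e. 5, 6, 7, … — the shift grows by one for each successive letter.
On margin: m+5=r, a+6=g, r+7=y, g+8=o, i+9=r, n+10=x.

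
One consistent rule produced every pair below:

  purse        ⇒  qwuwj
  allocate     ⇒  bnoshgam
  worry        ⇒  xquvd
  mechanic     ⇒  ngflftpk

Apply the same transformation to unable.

In purse: p→q is +1, u→w is +2, r→u is +3, s→w is +4 — the shift increases by 1 each position. The shift increases by 1 at each position, starting from +1: 1, 2, 3, ….
Applying it to unable: u+1=v, n+2=p, a+3=d, b+4=f, l+5=q, e+6=k.

vpdfqk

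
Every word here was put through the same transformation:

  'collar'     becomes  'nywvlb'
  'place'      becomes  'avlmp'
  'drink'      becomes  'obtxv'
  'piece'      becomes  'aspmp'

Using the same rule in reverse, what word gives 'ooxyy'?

demon

It's a Vigenère-style cipher with numeric key [11,10]: position i shifts by key[i mod 2].
Decoding ooxyy: o−11=d, o−10=e, x−11=m, y−10=o, y−11=n.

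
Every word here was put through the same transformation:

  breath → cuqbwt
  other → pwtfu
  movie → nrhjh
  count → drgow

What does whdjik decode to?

verify

Shifts by position in breath: pos 0: b→c (+1), pos 1: r→u (+3), pos 2: e→q (+12), pos 3: a→b (+1), pos 4: t→w (+3), pos 5: h→t (+12) — repeating every 3. A repeating key of period 3 is used — shifts +1, +3, +12 over and over.
Reversing it on whdjik: w−1=v, h−3=e, d−12=r, j−1=i, i−3=f, k−12=y.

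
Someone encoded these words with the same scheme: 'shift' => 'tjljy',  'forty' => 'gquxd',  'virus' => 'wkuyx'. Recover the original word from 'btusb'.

In shift: s→t is +1, h→j is +2, i→l is +3, f→j is +4 — the shift increases by 1 each position. The shift increases by 1 at each position, starting from +1: 1, 2, 3, ….
Undoing it on btusb: b−1=a, t−2=r, u−3=r, s−4=o, b−5=w.

arrow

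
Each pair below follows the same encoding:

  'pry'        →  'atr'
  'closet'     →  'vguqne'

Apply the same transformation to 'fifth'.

jvhkh

The output letters match the input read backwards, each shifted +2: pry reversed is yrp. Two steps: reverse the string, then apply a Caesar shift of +2.
For fifth: reverse → htfif; then shift: h+2=j, t+2=v, f+2=h, i+2=k, f+2=h.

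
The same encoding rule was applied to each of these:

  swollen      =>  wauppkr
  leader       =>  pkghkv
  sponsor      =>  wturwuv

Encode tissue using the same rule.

The shift depends on letter class: consonant s→w is +4, but vowel o→u is +6. Two shifts are in play — +6 for a/e/i/o/u, +4 for every other letter.
On tissue: t(cons)+4=x, i(vowel)+6=o, s(cons)+4=w, s(cons)+4=w, u(vowel)+6=a, e(vowel)+6=k.

xowwak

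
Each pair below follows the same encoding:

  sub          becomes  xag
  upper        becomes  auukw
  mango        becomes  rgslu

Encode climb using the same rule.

Vowels shift forward by 6 and consonants shift forward by 5.
For climb: c(cons)+5=h, l(cons)+5=q, i(vowel)+6=o, m(cons)+5=r, b(cons)+5=g.

hqorg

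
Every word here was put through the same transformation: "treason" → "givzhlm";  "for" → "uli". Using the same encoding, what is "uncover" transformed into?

fmxlevi

Letters are reflected about the middle of the alphabet (position → 25−position): Atbash.
Applying it to uncover: u↔f, n↔m, c↔x, o↔l, v↔e, e↔v, r↔i.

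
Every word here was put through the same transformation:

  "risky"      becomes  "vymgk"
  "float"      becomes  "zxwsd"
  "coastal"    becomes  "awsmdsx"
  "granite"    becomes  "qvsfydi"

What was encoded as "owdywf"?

r(17)→v(21) and i(8)→y(24) fit y≡17x+18 (mod 26); the inverse of 17 mod 26 is 23. Each letter's alphabet position (a=0..z=25) is mapped through 17·x+18 mod 26 — an affine cipher.
Undoing it on owdywf: o(14)→23·(14−18)≡12=m; w(22)→23·(22−18)≡14=o; d(3)→23·(3−18)≡19=t; y(24)→23·(24−18)≡8=i; w(22)→23·(22−18)≡14=o; f(5)→23·(5−18)≡13=n (all mod 26).

motion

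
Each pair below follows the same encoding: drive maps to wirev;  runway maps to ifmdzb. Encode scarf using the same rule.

Each pair mirrors across the alphabet (d↔w, r↔i, i↔r): positions sum to 25. Each letter is replaced by its mirror in the alphabet: a↔z, b↔y, c↔x, and so on (the Atbash cipher).
Applying it to scarf: s↔h, c↔x, a↔z, r↔i, f↔u.

hxziu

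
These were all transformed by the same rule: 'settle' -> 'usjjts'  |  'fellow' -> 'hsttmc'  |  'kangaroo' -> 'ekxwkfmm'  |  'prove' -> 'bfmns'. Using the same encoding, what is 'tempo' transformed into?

jsibm

s(18)→u(20) and e(4)→s(18) fit y≡15x+10 (mod 26); the inverse of 15 mod 26 is 7. Treating letters as 0–25, the rule is x ↦ 15x + 10 (mod 26).
For tempo: t(19)→15·19+10≡9=j; e(4)→15·4+10≡18=s; m(12)→15·12+10≡8=i; p(15)→15·15+10≡1=b; o(14)→15·14+10≡12=m (all mod 26).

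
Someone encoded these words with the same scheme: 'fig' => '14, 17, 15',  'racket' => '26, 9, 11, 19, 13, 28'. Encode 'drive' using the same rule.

12, 26, 17, 30, 13

f is letter #6 and maps to 14: an offset of 8. The number is (letter's place in the alphabet, a=1) + 8.
For drive: d=4→12, r=18→26, i=9→17, v=22→30, e=5→13.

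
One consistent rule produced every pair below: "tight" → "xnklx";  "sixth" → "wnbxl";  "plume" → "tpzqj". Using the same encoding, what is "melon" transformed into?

The shift depends on letter class: consonant t→x is +4, but vowel i→n is +5. Vowels shift forward by 5 and consonants shift forward by 4.
For melon: m(cons)+4=q, e(vowel)+5=j, l(cons)+4=p, o(vowel)+5=t, n(cons)+4=r.

qjptr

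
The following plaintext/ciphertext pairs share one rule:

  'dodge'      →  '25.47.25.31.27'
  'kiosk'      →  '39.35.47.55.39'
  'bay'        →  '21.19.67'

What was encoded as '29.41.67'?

d(#4)→25 and o(#15)→47: differences scale by 2, so n = 2·pos + 17. Each letter becomes 2×(its alphabet position, a=1..z=26) + 17.
Reversing it on 29.41.67: 29→(29−17)÷2=6=f, 41→(41−17)÷2=12=l, 67→(67−17)÷2=25=y.

fly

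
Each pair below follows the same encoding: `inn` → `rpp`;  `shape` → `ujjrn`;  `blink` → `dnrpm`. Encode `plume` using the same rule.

rndon

The shift depends on letter class: consonant n→p is +2, but vowel i→r is +9. Two shifts are in play — +9 for a/e/i/o/u, +2 for every other letter.
Applying it to plume: p(cons)+2=r, l(cons)+2=n, u(vowel)+9=d, m(cons)+2=o, e(vowel)+9=n.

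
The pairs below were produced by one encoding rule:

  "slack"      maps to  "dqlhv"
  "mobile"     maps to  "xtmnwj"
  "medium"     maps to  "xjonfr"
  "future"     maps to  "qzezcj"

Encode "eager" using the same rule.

A repeating key of period 2 is used — shifts +11, +5 over and over.
On eager: e+11=p, a+5=f, g+11=r, e+5=j, r+11=c.

pfrjc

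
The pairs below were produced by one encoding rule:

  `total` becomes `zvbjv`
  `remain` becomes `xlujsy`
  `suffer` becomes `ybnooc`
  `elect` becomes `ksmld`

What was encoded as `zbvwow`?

tunnel

Each letter shifts forward by (position + 6), i.e. 6, 7, 8, … — the shift grows by one for each successive letter.
Reversing it on zbvwow: z−6=t, b−7=u, v−8=n, w−9=n, o−10=e, w−11=l.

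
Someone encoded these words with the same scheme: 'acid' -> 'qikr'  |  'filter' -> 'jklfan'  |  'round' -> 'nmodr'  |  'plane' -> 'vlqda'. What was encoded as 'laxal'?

a(0)→q(16) and c(2)→i(8) fit y≡9x+16 (mod 26); the inverse of 9 mod 26 is 3. Each letter's alphabet position (a=0..z=25) is mapped through 9·x+16 mod 26 — an affine cipher.
Decoding laxal: l(11)→3·(11−16)≡11=l; a(0)→3·(0−16)≡4=e; x(23)→3·(23−16)≡21=v; a(0)→3·(0−16)≡4=e; l(11)→3·(11−16)≡11=l (all mod 26).

level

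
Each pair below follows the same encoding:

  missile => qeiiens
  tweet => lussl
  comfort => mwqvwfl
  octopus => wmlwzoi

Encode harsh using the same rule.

m(12)→q(16) and i(8)→e(4) fit y≡3x+6 (mod 26); the inverse of 3 mod 26 is 9. This is an affine cipher: with a=0,…,z=25, each position x becomes (3x+6) mod 26.
For harsh: h(7)→3·7+6≡1=b; a(0)→3·0+6≡6=g; r(17)→3·17+6≡5=f; s(18)→3·18+6≡8=i; h(7)→3·7+6≡1=b (all mod 26).

bgfib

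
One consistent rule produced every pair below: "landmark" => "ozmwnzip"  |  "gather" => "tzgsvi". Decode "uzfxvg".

Each pair mirrors across the alphabet (l↔o, a↔z, n↔m): positions sum to 25. This is the alphabet-reversal cipher (Atbash): a becomes z, b becomes y, etc.
Decoding uzfxvg: u↔f, z↔a, f↔u, x↔c, v↔e, g↔t.

faucet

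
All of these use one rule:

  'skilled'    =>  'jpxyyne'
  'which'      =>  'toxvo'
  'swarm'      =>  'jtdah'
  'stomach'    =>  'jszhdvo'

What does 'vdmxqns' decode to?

cabinet

Treating letters as 0–25, the rule is x ↦ 9x + 3 (mod 26).
Undoing it on vdmxqns: v(21)→3·(21−3)≡2=c; d(3)→3·(3−3)≡0=a; m(12)→3·(12−3)≡1=b; x(23)→3·(23−3)≡8=i; q(16)→3·(16−3)≡13=n; n(13)→3·(13−3)≡4=e; s(18)→3·(18−3)≡19=t (all mod 26).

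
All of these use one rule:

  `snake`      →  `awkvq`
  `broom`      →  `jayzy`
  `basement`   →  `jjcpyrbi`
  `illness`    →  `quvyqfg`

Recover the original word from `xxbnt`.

porch

Letter i (0-indexed) is shifted by i+8, so successive shifts are 8, 9, 10, ….
Decoding xxbnt: x−8=p, x−9=o, b−10=r, n−11=c, t−12=h.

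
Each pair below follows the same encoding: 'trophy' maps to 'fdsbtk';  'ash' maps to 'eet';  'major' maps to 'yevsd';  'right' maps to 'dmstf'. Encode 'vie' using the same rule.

hmi

The rule splits by letter class: vowels +4, consonants +12.
Applying it to vie: v(cons)+12=h, i(vowel)+4=m, e(vowel)+4=i.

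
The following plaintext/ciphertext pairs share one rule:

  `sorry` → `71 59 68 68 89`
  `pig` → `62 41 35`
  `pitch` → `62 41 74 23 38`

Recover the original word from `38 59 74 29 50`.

s(#19)→71 and o(#15)→59: differences scale by 3, so n = 3·pos + 14. Each letter becomes 3×(its alphabet position, a=1..z=26) + 14.
Reversing it on 38 59 74 29 50: 38→(38−14)÷3=8=h, 59→(59−14)÷3=15=o, 74→(74−14)÷3=20=t, 29→(29−14)÷3=5=e, 50→(50−14)÷3=12=l.

hotel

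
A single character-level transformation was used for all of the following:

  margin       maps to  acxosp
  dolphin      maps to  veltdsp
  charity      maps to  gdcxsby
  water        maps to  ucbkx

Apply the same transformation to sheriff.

mdkxszz

Treating letters as 0–25, the rule is x ↦ 15x + 2 (mod 26).
On sheriff: s(18)→15·18+2≡12=m; h(7)→15·7+2≡3=d; e(4)→15·4+2≡10=k; r(17)→15·17+2≡23=x; i(8)→15·8+2≡18=s; f(5)→15·5+2≡25=z; f(5)→15·5+2≡25=z (all mod 26).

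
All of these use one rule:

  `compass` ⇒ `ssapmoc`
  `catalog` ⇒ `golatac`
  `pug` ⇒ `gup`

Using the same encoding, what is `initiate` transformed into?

The output letters match the input read backwards: compass reversed is ssapmoc. It's just the letters in reverse order.
For initiate: reverse → etaitini.

etaitini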